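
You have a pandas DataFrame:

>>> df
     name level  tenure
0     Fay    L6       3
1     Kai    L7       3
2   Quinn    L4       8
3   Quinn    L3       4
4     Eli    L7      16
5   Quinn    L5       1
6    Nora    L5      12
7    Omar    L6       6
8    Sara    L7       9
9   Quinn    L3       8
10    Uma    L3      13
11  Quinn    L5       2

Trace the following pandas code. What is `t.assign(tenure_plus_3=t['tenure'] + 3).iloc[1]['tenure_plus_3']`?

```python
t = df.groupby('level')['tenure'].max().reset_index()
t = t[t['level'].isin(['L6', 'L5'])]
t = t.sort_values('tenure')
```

15

group by level, max of tenure:
level
L3    13
L4     8
L5    12
L6     6
L7    16
Name: tenure, dtype: int64
reset_index():
  level  tenure
0    L3      13
1    L4       8
2    L5      12
3    L6       6
4    L7      16
filter rows where level in ['L6', 'L5']:
  level  tenure
2    L5      12
3    L6       6
sort by tenure:
  level  tenure
3    L6       6
2    L5      12
add column tenure_plus_3 = t['tenure'] + 3:
  level  tenure  tenure_plus_3
3    L6       6              9
2    L5      12             15
Reading off the value at position 1, column 'tenure_plus_3', we get 15.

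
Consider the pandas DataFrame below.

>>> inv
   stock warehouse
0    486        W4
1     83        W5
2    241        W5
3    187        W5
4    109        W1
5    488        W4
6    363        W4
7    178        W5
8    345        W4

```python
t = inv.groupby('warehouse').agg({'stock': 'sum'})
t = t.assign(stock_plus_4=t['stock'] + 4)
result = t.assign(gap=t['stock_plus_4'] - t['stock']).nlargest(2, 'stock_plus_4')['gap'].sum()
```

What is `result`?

8

group by warehouse, sum of stock:
           stock
warehouse       
W1           109
W4          1682
W5           689
add column stock_plus_4 = t['stock'] + 4:
           stock  stock_plus_4
warehouse                     
W1           109           113
W4          1682          1686
W5           689           693
add column gap = t['stock_plus_4'] - t['stock']:
           stock  stock_plus_4  gap
warehouse                          
W1           109           113    4
W4          1682          1686    4
W5           689           693    4
take 2 rows with largest stock_plus_4:
           stock  stock_plus_4  gap
warehouse                          
W4          1682          1686    4
W5           689           693    4
Reading off the sum of column 'gap', we get 8.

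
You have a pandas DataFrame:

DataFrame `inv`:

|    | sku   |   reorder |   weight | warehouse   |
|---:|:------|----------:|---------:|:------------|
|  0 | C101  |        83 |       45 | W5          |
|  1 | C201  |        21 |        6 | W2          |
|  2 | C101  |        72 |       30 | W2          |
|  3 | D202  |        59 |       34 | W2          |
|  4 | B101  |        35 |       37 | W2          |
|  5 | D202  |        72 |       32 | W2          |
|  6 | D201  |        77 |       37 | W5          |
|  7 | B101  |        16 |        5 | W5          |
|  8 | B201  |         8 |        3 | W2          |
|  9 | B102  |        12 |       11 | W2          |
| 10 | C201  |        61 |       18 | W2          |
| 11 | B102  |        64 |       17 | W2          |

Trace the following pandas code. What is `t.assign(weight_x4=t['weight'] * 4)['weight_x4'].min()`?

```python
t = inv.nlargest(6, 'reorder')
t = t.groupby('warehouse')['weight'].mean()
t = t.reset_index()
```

97.0

take 6 rows with largest reorder:
     sku  reorder  weight warehouse
0   C101       83      45        W5
6   D201       77      37        W5
2   C101       72      30        W2
5   D202       72      32        W2
11  B102       64      17        W2
10  C201       61      18        W2
group by warehouse, mean of weight:
warehouse
W2    24.25
W5    41.00
Name: weight, dtype: float64
reset_index():
  warehouse  weight
0        W2   24.25
1        W5   41.00
add column weight_x4 = t['weight'] * 4:
  warehouse  weight  weight_x4
0        W2   24.25       97.0
1        W5   41.00      164.0
The min of column 'weight_x4' is 97.0.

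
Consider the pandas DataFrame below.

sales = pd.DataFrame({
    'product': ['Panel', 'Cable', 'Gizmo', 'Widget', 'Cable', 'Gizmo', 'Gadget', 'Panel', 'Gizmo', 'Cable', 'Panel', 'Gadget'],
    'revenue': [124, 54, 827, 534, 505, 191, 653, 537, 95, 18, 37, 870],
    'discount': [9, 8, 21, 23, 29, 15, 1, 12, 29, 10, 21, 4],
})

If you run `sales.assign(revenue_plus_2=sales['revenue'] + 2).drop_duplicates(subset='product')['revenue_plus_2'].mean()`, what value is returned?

440.4

add column revenue_plus_2 = sales['revenue'] + 2:
   product  revenue  discount  revenue_plus_2
0    Panel      124         9             126
1    Cable       54         8              56
2    Gizmo      827        21             829
3   Widget      534        23             536
4    Cable      505        29             507
5    Gizmo      191        15             193
6   Gadget      653         1             655
7    Panel      537        12             539
8    Gizmo       95        29              97
9    Cable       18        10              20
10   Panel       37        21              39
11  Gadget      870         4             872
drop duplicate product (keep=first):
  product  revenue  discount  revenue_plus_2
0   Panel      124         9             126
1   Cable       54         8              56
2   Gizmo      827        21             829
3  Widget      534        23             536
6  Gadget      653         1             655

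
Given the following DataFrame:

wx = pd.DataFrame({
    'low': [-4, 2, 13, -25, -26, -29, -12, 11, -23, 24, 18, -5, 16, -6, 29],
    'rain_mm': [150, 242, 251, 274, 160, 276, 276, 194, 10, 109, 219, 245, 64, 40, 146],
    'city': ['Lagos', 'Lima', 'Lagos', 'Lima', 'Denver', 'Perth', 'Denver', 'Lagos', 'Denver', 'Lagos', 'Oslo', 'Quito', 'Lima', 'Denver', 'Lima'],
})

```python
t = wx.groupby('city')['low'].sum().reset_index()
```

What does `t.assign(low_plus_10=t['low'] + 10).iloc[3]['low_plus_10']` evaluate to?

28

group by city, sum of low:
city
Denver   -67
Lagos     44
Lima      22
Oslo      18
Perth    -29
Quito     -5
Name: low, dtype: int64
reset_index():
     city  low
0  Denver  -67
1   Lagos   44
2    Lima   22
3    Oslo   18
4   Perth  -29
5   Quito   -5
add column low_plus_10 = t['low'] + 10:
     city  low  low_plus_10
0  Denver  -67          -57
1   Lagos   44           54
2    Lima   22           32
3    Oslo   18           28
4   Perth  -29          -19
5   Quito   -5            5
Finally, value at position 3, column 'low_plus_10' = 28.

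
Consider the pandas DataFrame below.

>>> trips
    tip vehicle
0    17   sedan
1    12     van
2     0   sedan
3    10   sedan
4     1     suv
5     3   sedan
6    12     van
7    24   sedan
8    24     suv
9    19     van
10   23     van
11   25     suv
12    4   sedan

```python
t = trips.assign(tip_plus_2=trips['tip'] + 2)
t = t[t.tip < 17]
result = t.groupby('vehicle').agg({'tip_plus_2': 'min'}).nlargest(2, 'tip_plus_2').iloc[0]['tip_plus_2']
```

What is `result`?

add column tip_plus_2 = trips['tip'] + 2:
    tip vehicle  tip_plus_2
0    17   sedan          19
1    12     van          14
2     0   sedan           2
3    10   sedan          12
4     1     suv           3
5     3   sedan           5
6    12     van          14
7    24   sedan          26
8    24     suv          26
9    19     van          21
10   23     van          25
11   25     suv          27
12    4   sedan           6
filter rows where tip < 17:
    tip vehicle  tip_plus_2
1    12     van          14
2     0   sedan           2
3    10   sedan          12
4     1     suv           3
5     3   sedan           5
6    12     van          14
12    4   sedan           6
group by vehicle, min of tip_plus_2:
         tip_plus_2
vehicle            
sedan             2
suv               3
van              14
take 2 rows with largest tip_plus_2:
         tip_plus_2
vehicle            
van              14
suv               3
Then the value at position 0, column 'tip_plus_2': 14

14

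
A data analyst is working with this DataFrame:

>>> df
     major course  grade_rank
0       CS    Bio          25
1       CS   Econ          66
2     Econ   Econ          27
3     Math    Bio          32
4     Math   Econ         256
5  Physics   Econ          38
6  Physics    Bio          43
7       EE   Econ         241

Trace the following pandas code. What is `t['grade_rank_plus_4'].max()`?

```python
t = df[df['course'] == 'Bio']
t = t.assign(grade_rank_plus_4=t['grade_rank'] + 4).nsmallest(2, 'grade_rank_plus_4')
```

36

filter rows where course == 'Bio':
     major course  grade_rank
0       CS    Bio          25
3     Math    Bio          32
6  Physics    Bio          43
add column grade_rank_plus_4 = t['grade_rank'] + 4:
     major course  grade_rank  grade_rank_plus_4
0       CS    Bio          25                 29
3     Math    Bio          32                 36
6  Physics    Bio          43                 47
take 2 rows with smallest grade_rank_plus_4:
  major course  grade_rank  grade_rank_plus_4
0    CS    Bio          25                 29
3  Math    Bio          32                 36
Reading off the max of column 'grade_rank_plus_4', we get 36.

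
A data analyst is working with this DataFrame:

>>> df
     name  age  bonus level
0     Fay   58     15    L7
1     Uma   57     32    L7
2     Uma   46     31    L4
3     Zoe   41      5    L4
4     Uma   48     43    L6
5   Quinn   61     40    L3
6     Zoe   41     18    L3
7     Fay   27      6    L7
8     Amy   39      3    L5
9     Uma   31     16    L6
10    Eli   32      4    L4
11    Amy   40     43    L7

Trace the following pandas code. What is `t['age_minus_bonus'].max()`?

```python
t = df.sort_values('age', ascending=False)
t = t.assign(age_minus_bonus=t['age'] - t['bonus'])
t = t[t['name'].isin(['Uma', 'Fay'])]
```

43

sort by age descending:
     name  age  bonus level
5   Quinn   61     40    L3
0     Fay   58     15    L7
1     Uma   57     32    L7
4     Uma   48     43    L6
2     Uma   46     31    L4
3     Zoe   41      5    L4
6     Zoe   41     18    L3
11    Amy   40     43    L7
8     Amy   39      3    L5
10    Eli   32      4    L4
9     Uma   31     16    L6
7     Fay   27      6    L7
add column age_minus_bonus = t['age'] - t['bonus']:
     name  age  bonus level  age_minus_bonus
5   Quinn   61     40    L3               21
0     Fay   58     15    L7               43
1     Uma   57     32    L7               25
4     Uma   48     43    L6                5
2     Uma   46     31    L4               15
3     Zoe   41      5    L4               36
6     Zoe   41     18    L3               23
11    Amy   40     43    L7               -3
8     Amy   39      3    L5               36
10    Eli   32      4    L4               28
9     Uma   31     16    L6               15
7     Fay   27      6    L7               21
filter rows where name in ['Uma', 'Fay']:
  name  age  bonus level  age_minus_bonus
0  Fay   58     15    L7               43
1  Uma   57     32    L7               25
4  Uma   48     43    L6                5
2  Uma   46     31    L4               15
9  Uma   31     16    L6               15
7  Fay   27      6    L7               21
Reading off the max of column 'age_minus_bonus', we get 43.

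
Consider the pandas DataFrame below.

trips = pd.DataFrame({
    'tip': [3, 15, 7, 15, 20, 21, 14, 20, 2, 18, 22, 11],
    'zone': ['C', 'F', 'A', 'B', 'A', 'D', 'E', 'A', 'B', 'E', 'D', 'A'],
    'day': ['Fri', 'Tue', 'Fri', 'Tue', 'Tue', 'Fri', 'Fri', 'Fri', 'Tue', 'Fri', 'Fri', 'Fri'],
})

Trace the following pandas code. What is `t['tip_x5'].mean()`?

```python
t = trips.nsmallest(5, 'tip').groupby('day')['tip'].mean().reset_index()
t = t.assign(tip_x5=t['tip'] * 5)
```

26.875

take 5 rows with smallest tip:
    tip zone  day
8     2    B  Tue
0     3    C  Fri
2     7    A  Fri
11   11    A  Fri
6    14    E  Fri
group by day, mean of tip:
day
Fri    8.75
Tue    2.00
Name: tip, dtype: float64
reset_index():
   day   tip
0  Fri  8.75
1  Tue  2.00
add column tip_x5 = t['tip'] * 5:
   day   tip  tip_x5
0  Fri  8.75   43.75
1  Tue  2.00   10.00
Hence 26.875.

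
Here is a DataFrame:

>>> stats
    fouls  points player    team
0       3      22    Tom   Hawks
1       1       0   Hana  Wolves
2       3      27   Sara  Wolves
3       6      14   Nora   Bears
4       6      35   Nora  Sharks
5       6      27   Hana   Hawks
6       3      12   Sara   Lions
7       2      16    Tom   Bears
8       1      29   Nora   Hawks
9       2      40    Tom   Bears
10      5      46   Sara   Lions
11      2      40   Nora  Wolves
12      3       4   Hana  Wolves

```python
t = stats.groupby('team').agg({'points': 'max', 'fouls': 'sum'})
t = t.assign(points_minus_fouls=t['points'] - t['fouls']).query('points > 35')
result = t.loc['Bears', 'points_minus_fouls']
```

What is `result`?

group by team: max(points), sum(fouls):
        points  fouls
team                 
Bears       40     10
Hawks       29     10
Lions       46      8
Sharks      35      6
Wolves      40      9
add column points_minus_fouls = t['points'] - t['fouls']:
        points  fouls  points_minus_fouls
team                                     
Bears       40     10                  30
Hawks       29     10                  19
Lions       46      8                  38
Sharks      35      6                  29
Wolves      40      9                  31
filter rows where points > 35:
        points  fouls  points_minus_fouls
team                                     
Bears       40     10                  30
Lions       46      8                  38
Wolves      40      9                  31
Then the value at row 'Bears', column 'points_minus_fouls': 30

30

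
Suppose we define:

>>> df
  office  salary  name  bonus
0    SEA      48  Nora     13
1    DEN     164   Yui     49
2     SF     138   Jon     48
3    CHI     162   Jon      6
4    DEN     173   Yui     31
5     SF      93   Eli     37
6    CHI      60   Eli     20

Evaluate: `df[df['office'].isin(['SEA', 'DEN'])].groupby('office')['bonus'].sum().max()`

80

filter rows where office in ['SEA', 'DEN']:
  office  salary  name  bonus
0    SEA      48  Nora     13
1    DEN     164   Yui     49
4    DEN     173   Yui     31
group by office, sum of bonus:
office
DEN    80
SEA    13
Name: bonus, dtype: int64
The max of the resulting series is 80.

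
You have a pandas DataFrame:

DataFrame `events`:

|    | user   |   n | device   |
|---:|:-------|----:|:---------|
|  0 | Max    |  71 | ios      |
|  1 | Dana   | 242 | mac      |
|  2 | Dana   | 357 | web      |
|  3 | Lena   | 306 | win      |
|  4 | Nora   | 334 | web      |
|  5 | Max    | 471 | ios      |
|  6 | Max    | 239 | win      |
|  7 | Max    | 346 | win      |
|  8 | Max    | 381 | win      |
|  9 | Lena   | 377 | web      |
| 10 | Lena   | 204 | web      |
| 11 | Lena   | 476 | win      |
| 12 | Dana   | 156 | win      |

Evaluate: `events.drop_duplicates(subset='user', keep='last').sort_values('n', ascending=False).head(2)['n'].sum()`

857

drop duplicate user (keep=last):
    user    n device
4   Nora  334    web
8    Max  381    win
11  Lena  476    win
12  Dana  156    win
sort by n descending:
    user    n device
11  Lena  476    win
8    Max  381    win
4   Nora  334    web
12  Dana  156    win
take first 2 rows:
    user    n device
11  Lena  476    win
8    Max  381    win
Reading off the sum of column 'n', we get 857.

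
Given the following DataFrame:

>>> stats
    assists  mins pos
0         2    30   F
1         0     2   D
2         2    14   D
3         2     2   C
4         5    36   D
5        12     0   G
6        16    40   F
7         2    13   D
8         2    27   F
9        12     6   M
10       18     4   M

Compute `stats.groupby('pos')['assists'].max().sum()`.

group by pos, max of assists:
pos
C     2
D     5
F    16
G    12
M    18
Name: assists, dtype: int64
sum of the resulting series → 53

53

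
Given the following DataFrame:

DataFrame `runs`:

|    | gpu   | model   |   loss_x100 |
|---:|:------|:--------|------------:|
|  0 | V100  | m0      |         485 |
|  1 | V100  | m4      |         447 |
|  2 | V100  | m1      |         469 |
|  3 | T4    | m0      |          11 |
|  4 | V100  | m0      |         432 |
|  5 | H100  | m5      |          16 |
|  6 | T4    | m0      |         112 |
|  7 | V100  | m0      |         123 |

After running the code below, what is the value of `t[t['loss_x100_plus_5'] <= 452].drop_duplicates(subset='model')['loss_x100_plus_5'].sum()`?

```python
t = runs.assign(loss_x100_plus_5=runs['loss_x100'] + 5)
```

add column loss_x100_plus_5 = runs['loss_x100'] + 5:
    gpu model  loss_x100  loss_x100_plus_5
0  V100    m0        485               490
1  V100    m4        447               452
2  V100    m1        469               474
3    T4    m0         11                16
4  V100    m0        432               437
5  H100    m5         16                21
6    T4    m0        112               117
7  V100    m0        123               128
filter rows where loss_x100_plus_5 <= 452:
    gpu model  loss_x100  loss_x100_plus_5
1  V100    m4        447               452
3    T4    m0         11                16
4  V100    m0        432               437
5  H100    m5         16                21
6    T4    m0        112               117
7  V100    m0        123               128
drop duplicate model (keep=first):
    gpu model  loss_x100  loss_x100_plus_5
1  V100    m4        447               452
3    T4    m0         11                16
5  H100    m5         16                21

489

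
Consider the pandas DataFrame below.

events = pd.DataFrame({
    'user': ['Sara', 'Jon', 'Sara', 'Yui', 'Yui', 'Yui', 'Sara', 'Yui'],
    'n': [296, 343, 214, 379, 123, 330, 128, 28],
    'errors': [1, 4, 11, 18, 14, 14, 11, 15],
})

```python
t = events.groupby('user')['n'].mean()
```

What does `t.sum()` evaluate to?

770.666666667

group by user, mean of n:
user
Jon     343.000000
Sara    212.666667
Yui     215.000000
Name: n, dtype: float64
Taking the sum of the resulting series gives 770.666666667.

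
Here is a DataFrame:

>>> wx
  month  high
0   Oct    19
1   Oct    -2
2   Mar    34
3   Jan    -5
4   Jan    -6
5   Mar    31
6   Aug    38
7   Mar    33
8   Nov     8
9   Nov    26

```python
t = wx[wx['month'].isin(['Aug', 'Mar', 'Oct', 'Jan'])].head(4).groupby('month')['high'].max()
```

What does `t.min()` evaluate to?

-5

filter rows where month in ['Aug', 'Mar', 'Oct', 'Jan']:
  month  high
0   Oct    19
1   Oct    -2
2   Mar    34
3   Jan    -5
4   Jan    -6
5   Mar    31
6   Aug    38
7   Mar    33
take first 4 rows:
  month  high
0   Oct    19
1   Oct    -2
2   Mar    34
3   Jan    -5
group by month, max of high:
month
Jan    -5
Mar    34
Oct    19
Name: high, dtype: int64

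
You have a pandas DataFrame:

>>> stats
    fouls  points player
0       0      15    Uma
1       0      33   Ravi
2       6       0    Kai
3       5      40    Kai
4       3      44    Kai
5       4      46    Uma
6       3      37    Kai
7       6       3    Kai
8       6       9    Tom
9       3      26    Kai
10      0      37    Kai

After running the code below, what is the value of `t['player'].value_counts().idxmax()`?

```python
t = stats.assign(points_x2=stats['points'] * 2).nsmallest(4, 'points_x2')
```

Kai

add column points_x2 = stats['points'] * 2:
    fouls  points player  points_x2
0       0      15    Uma         30
1       0      33   Ravi         66
2       6       0    Kai          0
3       5      40    Kai         80
4       3      44    Kai         88
5       4      46    Uma         92
6       3      37    Kai         74
7       6       3    Kai          6
8       6       9    Tom         18
9       3      26    Kai         52
10      0      37    Kai         74
take 4 rows with smallest points_x2:
   fouls  points player  points_x2
2      6       0    Kai          0
7      6       3    Kai          6
8      6       9    Tom         18
0      0      15    Uma         30
value_counts of player:
player
Kai    2
Tom    1
Uma    1
Name: count, dtype: int64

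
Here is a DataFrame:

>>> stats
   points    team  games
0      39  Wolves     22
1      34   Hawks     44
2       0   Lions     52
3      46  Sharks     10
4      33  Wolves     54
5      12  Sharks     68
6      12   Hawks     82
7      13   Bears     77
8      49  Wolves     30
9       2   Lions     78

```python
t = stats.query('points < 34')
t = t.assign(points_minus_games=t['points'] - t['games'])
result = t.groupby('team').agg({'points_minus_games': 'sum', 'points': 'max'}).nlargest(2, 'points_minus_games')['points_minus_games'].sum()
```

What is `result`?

filter rows where points < 34:
   points    team  games
2       0   Lions     52
4      33  Wolves     54
5      12  Sharks     68
6      12   Hawks     82
7      13   Bears     77
9       2   Lions     78
add column points_minus_games = t['points'] - t['games']:
   points    team  games  points_minus_games
2       0   Lions     52                 -52
4      33  Wolves     54                 -21
5      12  Sharks     68                 -56
6      12   Hawks     82                 -70
7      13   Bears     77                 -64
9       2   Lions     78                 -76
group by team: sum(points_minus_games), max(points):
        points_minus_games  points
team                              
Bears                  -64      13
Hawks                  -70      12
Lions                 -128       2
Sharks                 -56      12
Wolves                 -21      33
take 2 rows with largest points_minus_games:
        points_minus_games  points
team                              
Wolves                 -21      33
Sharks                 -56      12
The sum of column 'points_minus_games' is -77.

-77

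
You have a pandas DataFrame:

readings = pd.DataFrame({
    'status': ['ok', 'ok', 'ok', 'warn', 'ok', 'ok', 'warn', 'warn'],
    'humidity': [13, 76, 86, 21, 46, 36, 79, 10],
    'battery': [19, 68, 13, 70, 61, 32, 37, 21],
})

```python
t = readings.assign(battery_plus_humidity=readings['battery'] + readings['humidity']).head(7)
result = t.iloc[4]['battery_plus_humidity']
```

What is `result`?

107

add column battery_plus_humidity = readings['battery'] + readings['humidity']:
  status  humidity  battery  battery_plus_humidity
0     ok        13       19                     32
1     ok        76       68                    144
2     ok        86       13                     99
3   warn        21       70                     91
4     ok        46       61                    107
5     ok        36       32                     68
6   warn        79       37                    116
7   warn        10       21                     31
take first 7 rows:
  status  humidity  battery  battery_plus_humidity
0     ok        13       19                     32
1     ok        76       68                    144
2     ok        86       13                     99
3   warn        21       70                     91
4     ok        46       61                    107
5     ok        36       32                     68
6   warn        79       37                    116
Reading off the value at position 4, column 'battery_plus_humidity', we get 107.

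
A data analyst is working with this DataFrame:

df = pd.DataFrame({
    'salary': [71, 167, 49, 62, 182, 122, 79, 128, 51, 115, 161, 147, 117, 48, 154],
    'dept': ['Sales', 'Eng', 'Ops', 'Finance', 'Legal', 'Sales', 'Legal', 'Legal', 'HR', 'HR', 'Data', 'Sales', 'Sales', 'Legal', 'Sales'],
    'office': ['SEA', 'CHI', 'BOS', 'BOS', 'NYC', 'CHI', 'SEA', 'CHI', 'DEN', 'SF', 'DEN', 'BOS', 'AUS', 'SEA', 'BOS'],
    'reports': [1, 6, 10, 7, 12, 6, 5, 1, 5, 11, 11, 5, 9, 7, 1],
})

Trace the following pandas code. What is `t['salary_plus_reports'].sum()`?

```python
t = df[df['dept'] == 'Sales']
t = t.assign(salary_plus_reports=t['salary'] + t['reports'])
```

filter rows where dept == 'Sales':
    salary   dept office  reports
0       71  Sales    SEA        1
5      122  Sales    CHI        6
11     147  Sales    BOS        5
12     117  Sales    AUS        9
14     154  Sales    BOS        1
add column salary_plus_reports = t['salary'] + t['reports']:
    salary   dept office  reports  salary_plus_reports
0       71  Sales    SEA        1                   72
5      122  Sales    CHI        6                  128
11     147  Sales    BOS        5                  152
12     117  Sales    AUS        9                  126
14     154  Sales    BOS        1                  155
Then the sum of column 'salary_plus_reports': 633

633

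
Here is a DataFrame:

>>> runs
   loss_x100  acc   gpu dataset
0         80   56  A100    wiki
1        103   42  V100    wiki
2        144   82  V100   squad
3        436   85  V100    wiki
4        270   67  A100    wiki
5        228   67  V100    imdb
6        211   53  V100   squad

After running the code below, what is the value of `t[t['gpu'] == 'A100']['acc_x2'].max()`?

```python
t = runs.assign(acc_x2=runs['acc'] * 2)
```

134

add column acc_x2 = runs['acc'] * 2:
   loss_x100  acc   gpu dataset  acc_x2
0         80   56  A100    wiki     112
1        103   42  V100    wiki      84
2        144   82  V100   squad     164
3        436   85  V100    wiki     170
4        270   67  A100    wiki     134
5        228   67  V100    imdb     134
6        211   53  V100   squad     106
filter rows where gpu == 'A100':
   loss_x100  acc   gpu dataset  acc_x2
0         80   56  A100    wiki     112
4        270   67  A100    wiki     134
Reading off the max of column 'acc_x2', we get 134.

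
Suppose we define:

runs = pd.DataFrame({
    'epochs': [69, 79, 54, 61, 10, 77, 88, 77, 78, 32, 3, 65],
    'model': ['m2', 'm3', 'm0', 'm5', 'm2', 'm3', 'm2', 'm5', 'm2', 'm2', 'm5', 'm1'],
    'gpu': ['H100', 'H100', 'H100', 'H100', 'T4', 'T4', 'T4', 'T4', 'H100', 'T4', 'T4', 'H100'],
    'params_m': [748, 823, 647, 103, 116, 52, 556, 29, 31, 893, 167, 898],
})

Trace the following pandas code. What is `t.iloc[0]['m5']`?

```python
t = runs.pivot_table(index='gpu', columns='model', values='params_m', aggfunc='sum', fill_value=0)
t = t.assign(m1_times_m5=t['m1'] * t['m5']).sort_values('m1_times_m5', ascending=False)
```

pivot: rows=gpu, cols=model, sum(params_m):
model   m0   m1    m2   m3   m5
gpu                            
H100   647  898   779  823  103
T4       0    0  1565   52  196
add column m1_times_m5 = t['m1'] * t['m5']:
model   m0   m1    m2   m3   m5  m1_times_m5
gpu                                         
H100   647  898   779  823  103        92494
T4       0    0  1565   52  196            0
sort by m1_times_m5 descending:
model   m0   m1    m2   m3   m5  m1_times_m5
gpu                                         
H100   647  898   779  823  103        92494
T4       0    0  1565   52  196            0
Reading off the value at position 0, column 'm5', we get 103.

103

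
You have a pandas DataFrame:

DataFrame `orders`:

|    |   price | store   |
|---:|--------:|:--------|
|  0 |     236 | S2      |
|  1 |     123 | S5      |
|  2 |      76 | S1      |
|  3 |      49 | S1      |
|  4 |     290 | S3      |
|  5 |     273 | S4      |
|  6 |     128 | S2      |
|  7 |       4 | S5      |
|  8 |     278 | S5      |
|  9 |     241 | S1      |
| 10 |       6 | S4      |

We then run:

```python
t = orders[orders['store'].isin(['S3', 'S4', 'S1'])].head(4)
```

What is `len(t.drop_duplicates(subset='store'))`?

filter rows where store in ['S3', 'S4', 'S1']:
    price store
2      76    S1
3      49    S1
4     290    S3
5     273    S4
9     241    S1
10      6    S4
take first 4 rows:
   price store
2     76    S1
3     49    S1
4    290    S3
5    273    S4
drop duplicate store (keep=first):
   price store
2     76    S1
4    290    S3
5    273    S4
Hence 3.

3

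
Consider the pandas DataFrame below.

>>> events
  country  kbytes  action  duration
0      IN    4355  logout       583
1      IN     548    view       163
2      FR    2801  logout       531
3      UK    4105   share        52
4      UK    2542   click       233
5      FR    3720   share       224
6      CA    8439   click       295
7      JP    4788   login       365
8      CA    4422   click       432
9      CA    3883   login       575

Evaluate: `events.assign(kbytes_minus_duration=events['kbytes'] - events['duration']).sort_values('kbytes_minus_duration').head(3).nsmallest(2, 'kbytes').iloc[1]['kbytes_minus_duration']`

2309

add column kbytes_minus_duration = events['kbytes'] - events['duration']:
  country  kbytes  action  duration  kbytes_minus_duration
0      IN    4355  logout       583                   3772
1      IN     548    view       163                    385
2      FR    2801  logout       531                   2270
3      UK    4105   share        52                   4053
4      UK    2542   click       233                   2309
5      FR    3720   share       224                   3496
6      CA    8439   click       295                   8144
7      JP    4788   login       365                   4423
8      CA    4422   click       432                   3990
9      CA    3883   login       575                   3308
sort by kbytes_minus_duration:
  country  kbytes  action  duration  kbytes_minus_duration
1      IN     548    view       163                    385
2      FR    2801  logout       531                   2270
4      UK    2542   click       233                   2309
9      CA    3883   login       575                   3308
5      FR    3720   share       224                   3496
0      IN    4355  logout       583                   3772
8      CA    4422   click       432                   3990
3      UK    4105   share        52                   4053
7      JP    4788   login       365                   4423
6      CA    8439   click       295                   8144
take first 3 rows:
  country  kbytes  action  duration  kbytes_minus_duration
1      IN     548    view       163                    385
2      FR    2801  logout       531                   2270
4      UK    2542   click       233                   2309
take 2 rows with smallest kbytes:
  country  kbytes action  duration  kbytes_minus_duration
1      IN     548   view       163                    385
4      UK    2542  click       233                   2309
Reading off the value at position 1, column 'kbytes_minus_duration', we get 2309.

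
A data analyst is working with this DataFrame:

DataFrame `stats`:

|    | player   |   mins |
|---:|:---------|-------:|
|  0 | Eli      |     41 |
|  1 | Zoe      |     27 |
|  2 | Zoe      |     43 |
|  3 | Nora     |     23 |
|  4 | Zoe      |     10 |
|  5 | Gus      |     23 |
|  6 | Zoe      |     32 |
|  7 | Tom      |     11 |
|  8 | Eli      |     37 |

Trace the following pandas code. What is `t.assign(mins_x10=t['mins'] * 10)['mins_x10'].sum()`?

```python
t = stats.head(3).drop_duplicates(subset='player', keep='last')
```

take first 3 rows:
  player  mins
0    Eli    41
1    Zoe    27
2    Zoe    43
drop duplicate player (keep=last):
  player  mins
0    Eli    41
2    Zoe    43
add column mins_x10 = t['mins'] * 10:
  player  mins  mins_x10
0    Eli    41       410
2    Zoe    43       430

840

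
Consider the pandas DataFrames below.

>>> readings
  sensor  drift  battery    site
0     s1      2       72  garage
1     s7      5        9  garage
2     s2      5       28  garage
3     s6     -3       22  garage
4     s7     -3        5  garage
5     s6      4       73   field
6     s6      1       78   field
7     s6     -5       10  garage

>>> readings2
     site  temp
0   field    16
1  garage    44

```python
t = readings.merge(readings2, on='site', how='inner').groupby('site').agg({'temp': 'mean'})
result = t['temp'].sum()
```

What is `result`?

merge on 'site' (how='inner') → 8 rows:
  sensor  drift  battery    site  temp
0     s1      2       72  garage    44
1     s7      5        9  garage    44
2     s2      5       28  garage    44
3     s6     -3       22  garage    44
4     s7     -3        5  garage    44
5     s6      4       73   field    16
6     s6      1       78   field    16
7     s6     -5       10  garage    44
group by site, mean of temp:
        temp
site        
field   16.0
garage  44.0

60.0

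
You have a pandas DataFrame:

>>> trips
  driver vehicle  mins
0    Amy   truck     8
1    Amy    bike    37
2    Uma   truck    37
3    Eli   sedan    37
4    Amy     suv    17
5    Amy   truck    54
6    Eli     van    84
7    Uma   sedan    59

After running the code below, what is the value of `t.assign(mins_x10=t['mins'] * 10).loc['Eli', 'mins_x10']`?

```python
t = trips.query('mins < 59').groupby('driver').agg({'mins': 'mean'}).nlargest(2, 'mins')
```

370.0

filter rows where mins < 59:
  driver vehicle  mins
0    Amy   truck     8
1    Amy    bike    37
2    Uma   truck    37
3    Eli   sedan    37
4    Amy     suv    17
5    Amy   truck    54
group by driver, mean of mins:
        mins
driver      
Amy     29.0
Eli     37.0
Uma     37.0
take 2 rows with largest mins:
        mins
driver      
Eli     37.0
Uma     37.0
add column mins_x10 = t['mins'] * 10:
        mins  mins_x10
driver                
Eli     37.0     370.0
Uma     37.0     370.0
Taking the value at row 'Eli', column 'mins_x10' gives 370.0.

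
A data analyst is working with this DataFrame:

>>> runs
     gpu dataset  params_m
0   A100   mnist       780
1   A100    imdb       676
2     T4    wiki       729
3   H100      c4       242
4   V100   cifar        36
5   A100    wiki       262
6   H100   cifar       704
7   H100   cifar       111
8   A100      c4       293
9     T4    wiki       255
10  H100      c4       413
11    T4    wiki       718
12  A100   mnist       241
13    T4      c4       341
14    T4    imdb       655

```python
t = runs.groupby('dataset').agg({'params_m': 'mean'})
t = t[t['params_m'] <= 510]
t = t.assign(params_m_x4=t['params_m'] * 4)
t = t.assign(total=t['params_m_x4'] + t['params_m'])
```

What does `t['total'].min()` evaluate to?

group by dataset, mean of params_m:
           params_m
dataset            
c4       322.250000
cifar    283.666667
imdb     665.500000
mnist    510.500000
wiki     491.000000
filter rows where params_m <= 510:
           params_m
dataset            
c4       322.250000
cifar    283.666667
wiki     491.000000
add column params_m_x4 = t['params_m'] * 4:
           params_m  params_m_x4
dataset                         
c4       322.250000  1289.000000
cifar    283.666667  1134.666667
wiki     491.000000  1964.000000
add column total = t['params_m_x4'] + t['params_m']:
           params_m  params_m_x4        total
dataset                                      
c4       322.250000  1289.000000  1611.250000
cifar    283.666667  1134.666667  1418.333333
wiki     491.000000  1964.000000  2455.000000
Reading off the min of column 'total', we get 1418.33333333.

1418.33333333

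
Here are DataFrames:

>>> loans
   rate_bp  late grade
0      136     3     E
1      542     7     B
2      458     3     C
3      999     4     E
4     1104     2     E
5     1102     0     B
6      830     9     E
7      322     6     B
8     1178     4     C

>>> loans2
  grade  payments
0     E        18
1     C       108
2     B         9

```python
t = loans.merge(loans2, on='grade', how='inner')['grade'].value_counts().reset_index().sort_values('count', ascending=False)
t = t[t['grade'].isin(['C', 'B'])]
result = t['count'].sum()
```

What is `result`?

merge on 'grade' (how='inner') → 9 rows:
   rate_bp  late grade  payments
0      136     3     E        18
1      542     7     B         9
2      458     3     C       108
3      999     4     E        18
4     1104     2     E        18
5     1102     0     B         9
6      830     9     E        18
7      322     6     B         9
8     1178     4     C       108
value_counts of grade:
grade
E    4
B    3
C    2
Name: count, dtype: int64
reset_index():
  grade  count
0     E      4
1     B      3
2     C      2
sort by count descending:
  grade  count
0     E      4
1     B      3
2     C      2
filter rows where grade in ['C', 'B']:
  grade  count
1     B      3
2     C      2

5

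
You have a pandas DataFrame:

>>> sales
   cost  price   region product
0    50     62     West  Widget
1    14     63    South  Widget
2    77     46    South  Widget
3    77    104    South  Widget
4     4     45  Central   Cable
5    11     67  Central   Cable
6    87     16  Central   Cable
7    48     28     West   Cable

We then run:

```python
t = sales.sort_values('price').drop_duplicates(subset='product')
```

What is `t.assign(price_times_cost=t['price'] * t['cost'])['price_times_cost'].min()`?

sort by price:
   cost  price   region product
6    87     16  Central   Cable
7    48     28     West   Cable
4     4     45  Central   Cable
2    77     46    South  Widget
0    50     62     West  Widget
1    14     63    South  Widget
5    11     67  Central   Cable
3    77    104    South  Widget
drop duplicate product (keep=first):
   cost  price   region product
6    87     16  Central   Cable
2    77     46    South  Widget
add column price_times_cost = t['price'] * t['cost']:
   cost  price   region product  price_times_cost
6    87     16  Central   Cable              1392
2    77     46    South  Widget              3542

1392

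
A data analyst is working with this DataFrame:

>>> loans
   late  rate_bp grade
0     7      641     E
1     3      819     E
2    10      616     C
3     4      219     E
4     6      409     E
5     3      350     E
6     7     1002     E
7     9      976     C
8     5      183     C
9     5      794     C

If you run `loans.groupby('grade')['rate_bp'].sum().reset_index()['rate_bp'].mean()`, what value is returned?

group by grade, sum of rate_bp:
grade
C    2569
E    3440
Name: rate_bp, dtype: int64
reset_index():
  grade  rate_bp
0     C     2569
1     E     3440
Then the mean of column 'rate_bp': 3004.5

3004.5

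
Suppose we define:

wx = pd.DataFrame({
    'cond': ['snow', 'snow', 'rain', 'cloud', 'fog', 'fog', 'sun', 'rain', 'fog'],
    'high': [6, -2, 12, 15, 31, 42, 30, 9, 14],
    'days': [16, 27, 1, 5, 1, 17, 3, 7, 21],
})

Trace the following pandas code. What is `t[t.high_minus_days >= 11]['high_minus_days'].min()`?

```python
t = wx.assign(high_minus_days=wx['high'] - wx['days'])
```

11

add column high_minus_days = wx['high'] - wx['days']:
    cond  high  days  high_minus_days
0   snow     6    16              -10
1   snow    -2    27              -29
2   rain    12     1               11
3  cloud    15     5               10
4    fog    31     1               30
5    fog    42    17               25
6    sun    30     3               27
7   rain     9     7                2
8    fog    14    21               -7
filter rows where high_minus_days >= 11:
   cond  high  days  high_minus_days
2  rain    12     1               11
4   fog    31     1               30
5   fog    42    17               25
6   sun    30     3               27
min of column 'high_minus_days' → 11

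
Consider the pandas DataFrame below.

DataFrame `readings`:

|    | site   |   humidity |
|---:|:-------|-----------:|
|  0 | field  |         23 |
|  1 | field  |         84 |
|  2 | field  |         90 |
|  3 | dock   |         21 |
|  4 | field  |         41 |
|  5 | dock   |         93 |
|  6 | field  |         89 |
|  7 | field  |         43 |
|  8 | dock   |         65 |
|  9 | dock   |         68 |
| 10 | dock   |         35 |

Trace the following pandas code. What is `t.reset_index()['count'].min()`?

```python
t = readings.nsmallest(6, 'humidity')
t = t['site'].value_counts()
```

take 6 rows with smallest humidity:
     site  humidity
3    dock        21
0   field        23
10   dock        35
4   field        41
7   field        43
8    dock        65
value_counts of site:
site
dock     3
field    3
Name: count, dtype: int64
reset_index():
    site  count
0   dock      3
1  field      3
Taking the min of column 'count' gives 3.

3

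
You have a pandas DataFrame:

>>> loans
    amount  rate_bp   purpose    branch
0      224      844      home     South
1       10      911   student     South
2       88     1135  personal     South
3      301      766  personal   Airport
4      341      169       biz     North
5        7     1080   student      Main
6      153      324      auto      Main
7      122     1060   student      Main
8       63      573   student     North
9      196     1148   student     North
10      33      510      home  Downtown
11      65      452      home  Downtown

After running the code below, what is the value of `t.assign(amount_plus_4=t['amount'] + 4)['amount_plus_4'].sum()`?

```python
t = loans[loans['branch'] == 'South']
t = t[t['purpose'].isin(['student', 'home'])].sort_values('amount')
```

242

filter rows where branch == 'South':
   amount  rate_bp   purpose branch
0     224      844      home  South
1      10      911   student  South
2      88     1135  personal  South
filter rows where purpose in ['student', 'home']:
   amount  rate_bp  purpose branch
0     224      844     home  South
1      10      911  student  South
sort by amount:
   amount  rate_bp  purpose branch
1      10      911  student  South
0     224      844     home  South
add column amount_plus_4 = t['amount'] + 4:
   amount  rate_bp  purpose branch  amount_plus_4
1      10      911  student  South             14
0     224      844     home  South            228
Reading off the sum of column 'amount_plus_4', we get 242.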